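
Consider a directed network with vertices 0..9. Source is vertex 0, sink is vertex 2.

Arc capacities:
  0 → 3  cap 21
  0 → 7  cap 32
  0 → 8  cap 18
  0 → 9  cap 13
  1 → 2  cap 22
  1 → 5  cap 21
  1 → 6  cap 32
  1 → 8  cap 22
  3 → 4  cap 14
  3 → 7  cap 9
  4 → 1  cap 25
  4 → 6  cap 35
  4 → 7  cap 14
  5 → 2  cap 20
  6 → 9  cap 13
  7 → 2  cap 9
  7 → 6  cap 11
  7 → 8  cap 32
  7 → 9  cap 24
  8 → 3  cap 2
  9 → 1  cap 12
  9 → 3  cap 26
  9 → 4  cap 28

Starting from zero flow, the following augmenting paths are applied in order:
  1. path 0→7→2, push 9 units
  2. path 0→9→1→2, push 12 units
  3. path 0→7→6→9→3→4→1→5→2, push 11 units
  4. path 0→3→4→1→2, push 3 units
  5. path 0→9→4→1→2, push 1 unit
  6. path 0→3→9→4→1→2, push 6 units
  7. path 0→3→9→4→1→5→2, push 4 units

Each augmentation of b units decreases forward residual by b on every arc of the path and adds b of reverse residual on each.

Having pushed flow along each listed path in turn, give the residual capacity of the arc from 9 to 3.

Residual capacity of (9,3): 25

after path 1 (0→7→2, push 9): res(9,3)=26
after path 2 (0→9→1→2, push 12): res(9,3)=26
after path 3 (0→7→6→9→3→4→1→5→2, push 11): res(9,3)=15
after path 4 (0→3→4→1→2, push 3): res(9,3)=15
after path 5 (0→9→4→1→2, push 1): res(9,3)=15
after path 6 (0→3→9→4→1→2, push 6): res(9,3)=21
after path 7 (0→3→9→4→1→5→2, push 4): res(9,3)=25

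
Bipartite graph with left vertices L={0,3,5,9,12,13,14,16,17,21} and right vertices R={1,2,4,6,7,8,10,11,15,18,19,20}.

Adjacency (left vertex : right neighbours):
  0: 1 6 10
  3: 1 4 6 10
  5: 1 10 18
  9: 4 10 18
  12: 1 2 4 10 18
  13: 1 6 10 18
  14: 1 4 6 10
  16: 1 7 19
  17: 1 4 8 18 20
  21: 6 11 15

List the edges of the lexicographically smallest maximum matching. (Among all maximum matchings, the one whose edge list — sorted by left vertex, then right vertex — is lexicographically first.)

Lex-smallest maximum matching: {(0,1), (3,4), (5,10), (9,18), (12,2), (13,6), (16,7), (17,8), (21,11)}

|M| = 9 (so the lex-smallest maximum matching has 9 edges)
process left vertices in ascending order; for each, take the smallest-labelled available neighbour that still permits 9 edges overall, or leave it unmatched if none does
lex-smallest matching: {0-1, 3-4, 5-10, 9-18, 12-2, 13-6, 16-7, 17-8, 21-11}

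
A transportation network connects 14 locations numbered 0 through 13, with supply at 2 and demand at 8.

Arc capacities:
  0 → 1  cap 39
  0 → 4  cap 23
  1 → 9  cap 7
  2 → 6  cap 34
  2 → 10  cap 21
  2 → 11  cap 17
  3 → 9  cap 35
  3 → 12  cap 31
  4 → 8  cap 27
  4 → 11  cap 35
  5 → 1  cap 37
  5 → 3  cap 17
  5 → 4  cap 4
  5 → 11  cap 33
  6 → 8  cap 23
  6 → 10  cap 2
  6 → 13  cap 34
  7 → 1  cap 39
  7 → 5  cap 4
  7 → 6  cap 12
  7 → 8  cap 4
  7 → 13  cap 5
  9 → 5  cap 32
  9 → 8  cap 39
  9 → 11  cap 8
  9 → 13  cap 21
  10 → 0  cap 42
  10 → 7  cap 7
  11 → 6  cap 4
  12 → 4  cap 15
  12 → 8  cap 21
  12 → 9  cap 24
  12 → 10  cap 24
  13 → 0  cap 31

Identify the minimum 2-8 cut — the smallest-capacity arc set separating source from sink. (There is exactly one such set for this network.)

augment #1: 2→6→8 push 23
augment #2: 2→10→7→8 push 4
augment #3: 2→10→0→4→8 push 17
augment #4: 2→6→10→0→4→8 push 2
augment #5: 2→6→13→0→4→8 push 4
augment #6: 2→6→13→0→1→9→8 push 5
augment #7: 2→11→6→13→0→1→9→8 push 2
augment #8: 2→11→6→13→0→10→7→5→4→8 push 2
max flow = 59; residual-reachable set from 2 gives S-side
cut edges (S→T): {(2,6), (2,10), (11,6)} total cap 59

Min-cut arcs: {(2,6), (2,10), (11,6)} (total capacity 59)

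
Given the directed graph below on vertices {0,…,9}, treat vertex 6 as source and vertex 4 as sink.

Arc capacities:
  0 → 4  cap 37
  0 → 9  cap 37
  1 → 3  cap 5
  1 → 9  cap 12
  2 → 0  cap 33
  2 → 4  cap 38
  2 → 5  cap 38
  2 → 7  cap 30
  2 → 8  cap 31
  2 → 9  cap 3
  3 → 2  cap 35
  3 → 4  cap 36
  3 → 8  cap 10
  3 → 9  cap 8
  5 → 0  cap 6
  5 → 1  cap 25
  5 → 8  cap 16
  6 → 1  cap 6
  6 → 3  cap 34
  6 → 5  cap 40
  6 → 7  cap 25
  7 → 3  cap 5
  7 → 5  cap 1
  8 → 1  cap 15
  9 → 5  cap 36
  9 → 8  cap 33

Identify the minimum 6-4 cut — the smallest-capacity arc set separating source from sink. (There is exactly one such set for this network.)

Min-cut arcs: {(1,3), (5,0), (6,3), (7,3)} (total capacity 50)

augment #1: 6→3→4 push 34
augment #2: 6→1→3→4 push 2
augment #3: 6→5→0→4 push 6
augment #4: 6→1→3→2→4 push 3
augment #5: 6→7→3→2→4 push 5
max flow = 50; residual-reachable set from 6 gives S-side
cut edges (S→T): {(1,3), (5,0), (6,3), (7,3)} total cap 50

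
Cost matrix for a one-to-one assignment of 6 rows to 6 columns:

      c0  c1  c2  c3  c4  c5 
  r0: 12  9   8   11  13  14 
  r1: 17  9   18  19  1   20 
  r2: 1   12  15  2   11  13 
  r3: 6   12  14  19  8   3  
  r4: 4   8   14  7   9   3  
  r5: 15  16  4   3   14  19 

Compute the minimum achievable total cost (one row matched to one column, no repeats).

optimal assignment: row0→col1 (cost 9), row1→col4 (cost 1), row2→col3 (cost 2), row3→col5 (cost 3), row4→col0 (cost 4), row5→col2 (cost 4)
total = 9 + 1 + 2 + 3 + 4 + 4 = 23

Minimum assignment cost: 23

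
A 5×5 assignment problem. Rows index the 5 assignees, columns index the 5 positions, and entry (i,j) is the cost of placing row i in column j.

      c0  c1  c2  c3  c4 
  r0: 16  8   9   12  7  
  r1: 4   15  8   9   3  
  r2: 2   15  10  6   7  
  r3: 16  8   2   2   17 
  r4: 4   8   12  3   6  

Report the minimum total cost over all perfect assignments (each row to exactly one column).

optimal assignment: row0→col1 (cost 8), row1→col4 (cost 3), row2→col0 (cost 2), row3→col2 (cost 2), row4→col3 (cost 3)
total = 8 + 3 + 2 + 2 + 3 = 18

Minimum assignment cost: 18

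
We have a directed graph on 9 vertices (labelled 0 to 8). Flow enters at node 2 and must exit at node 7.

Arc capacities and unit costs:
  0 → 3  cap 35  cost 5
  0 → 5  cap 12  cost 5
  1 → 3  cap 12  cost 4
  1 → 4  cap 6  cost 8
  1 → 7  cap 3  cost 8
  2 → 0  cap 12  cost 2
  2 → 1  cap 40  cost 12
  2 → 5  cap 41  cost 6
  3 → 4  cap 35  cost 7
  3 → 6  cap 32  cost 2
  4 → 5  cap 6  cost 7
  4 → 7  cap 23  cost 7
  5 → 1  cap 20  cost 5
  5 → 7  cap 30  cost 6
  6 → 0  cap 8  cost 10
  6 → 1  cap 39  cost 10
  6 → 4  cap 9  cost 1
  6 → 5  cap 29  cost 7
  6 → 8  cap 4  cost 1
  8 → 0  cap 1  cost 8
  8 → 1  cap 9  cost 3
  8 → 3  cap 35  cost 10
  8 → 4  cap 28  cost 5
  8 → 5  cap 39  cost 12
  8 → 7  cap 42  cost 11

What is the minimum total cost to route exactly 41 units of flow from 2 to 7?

Minimum cost for 41 units: 551

shortest-cost path #1: 2→5→7 push 30 @ unit cost 12 (adds 360)
shortest-cost path #2: 2→0→3→6→4→7 push 9 @ unit cost 17 (adds 153)
shortest-cost path #3: 2→5→1→7 push 2 @ unit cost 19 (adds 38)
total cost = 551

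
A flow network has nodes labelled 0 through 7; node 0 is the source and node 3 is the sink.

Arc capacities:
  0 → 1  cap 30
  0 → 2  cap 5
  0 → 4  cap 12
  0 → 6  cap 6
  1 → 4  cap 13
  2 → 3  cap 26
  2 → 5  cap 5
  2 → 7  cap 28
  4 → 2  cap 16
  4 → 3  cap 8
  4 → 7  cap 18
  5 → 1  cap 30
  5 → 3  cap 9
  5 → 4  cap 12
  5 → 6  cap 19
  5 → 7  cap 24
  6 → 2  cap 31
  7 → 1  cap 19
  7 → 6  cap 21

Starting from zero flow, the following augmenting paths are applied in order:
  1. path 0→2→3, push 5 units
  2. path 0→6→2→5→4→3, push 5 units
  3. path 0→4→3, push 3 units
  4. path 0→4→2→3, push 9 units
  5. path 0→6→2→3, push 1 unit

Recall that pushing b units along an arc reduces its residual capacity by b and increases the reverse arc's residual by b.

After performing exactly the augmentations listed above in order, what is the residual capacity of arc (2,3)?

after path 1 (0→2→3, push 5): res(2,3)=21
after path 2 (0→6→2→5→4→3, push 5): res(2,3)=21
after path 3 (0→4→3, push 3): res(2,3)=21
after path 4 (0→4→2→3, push 9): res(2,3)=12
after path 5 (0→6→2→3, push 1): res(2,3)=11

Residual capacity of (2,3): 11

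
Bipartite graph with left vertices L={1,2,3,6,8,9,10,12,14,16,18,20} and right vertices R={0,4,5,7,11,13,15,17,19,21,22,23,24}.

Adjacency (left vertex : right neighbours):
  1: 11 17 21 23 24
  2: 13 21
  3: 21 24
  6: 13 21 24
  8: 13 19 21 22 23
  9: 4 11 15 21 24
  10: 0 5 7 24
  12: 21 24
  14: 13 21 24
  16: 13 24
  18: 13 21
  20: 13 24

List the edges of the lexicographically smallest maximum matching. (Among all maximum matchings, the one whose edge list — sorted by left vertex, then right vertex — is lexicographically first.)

Lex-smallest maximum matching: {(1,11), (2,13), (3,21), (6,24), (8,19), (9,4), (10,0)}

|M| = 7 (so the lex-smallest maximum matching has 7 edges)
process left vertices in ascending order; for each, take the smallest-labelled available neighbour that still permits 7 edges overall, or leave it unmatched if none does
lex-smallest matching: {1-11, 2-13, 3-21, 6-24, 8-19, 9-4, 10-0}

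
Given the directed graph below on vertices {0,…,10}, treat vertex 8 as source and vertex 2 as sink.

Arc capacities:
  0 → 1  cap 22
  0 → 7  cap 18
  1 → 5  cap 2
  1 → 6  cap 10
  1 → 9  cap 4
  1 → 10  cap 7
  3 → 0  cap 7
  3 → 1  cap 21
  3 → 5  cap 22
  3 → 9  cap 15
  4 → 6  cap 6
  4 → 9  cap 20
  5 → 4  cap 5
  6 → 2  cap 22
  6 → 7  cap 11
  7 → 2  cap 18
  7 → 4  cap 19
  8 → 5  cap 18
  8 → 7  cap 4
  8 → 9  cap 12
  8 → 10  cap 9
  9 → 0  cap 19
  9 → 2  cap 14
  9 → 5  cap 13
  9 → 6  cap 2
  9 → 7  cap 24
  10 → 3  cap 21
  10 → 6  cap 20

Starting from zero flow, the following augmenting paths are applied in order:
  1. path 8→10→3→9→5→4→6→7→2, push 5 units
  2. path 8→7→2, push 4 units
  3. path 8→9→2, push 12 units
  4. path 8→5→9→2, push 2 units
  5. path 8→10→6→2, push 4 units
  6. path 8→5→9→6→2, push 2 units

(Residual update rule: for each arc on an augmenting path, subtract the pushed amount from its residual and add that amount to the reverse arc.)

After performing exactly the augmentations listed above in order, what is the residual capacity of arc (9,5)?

after path 1 (8→10→3→9→5→4→6→7→2, push 5): res(9,5)=8
after path 2 (8→7→2, push 4): res(9,5)=8
after path 3 (8→9→2, push 12): res(9,5)=8
after path 4 (8→5→9→2, push 2): res(9,5)=10
after path 5 (8→10→6→2, push 4): res(9,5)=10
after path 6 (8→5→9→6→2, push 2): res(9,5)=12

Residual capacity of (9,5): 12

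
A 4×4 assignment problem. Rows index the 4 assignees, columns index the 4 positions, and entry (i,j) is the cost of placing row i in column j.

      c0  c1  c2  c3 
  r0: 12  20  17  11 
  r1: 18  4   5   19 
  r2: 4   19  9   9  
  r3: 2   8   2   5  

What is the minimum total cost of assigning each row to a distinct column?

Minimum assignment cost: 21

optimal assignment: row0→col3 (cost 11), row1→col1 (cost 4), row2→col0 (cost 4), row3→col2 (cost 2)
total = 11 + 4 + 4 + 2 = 21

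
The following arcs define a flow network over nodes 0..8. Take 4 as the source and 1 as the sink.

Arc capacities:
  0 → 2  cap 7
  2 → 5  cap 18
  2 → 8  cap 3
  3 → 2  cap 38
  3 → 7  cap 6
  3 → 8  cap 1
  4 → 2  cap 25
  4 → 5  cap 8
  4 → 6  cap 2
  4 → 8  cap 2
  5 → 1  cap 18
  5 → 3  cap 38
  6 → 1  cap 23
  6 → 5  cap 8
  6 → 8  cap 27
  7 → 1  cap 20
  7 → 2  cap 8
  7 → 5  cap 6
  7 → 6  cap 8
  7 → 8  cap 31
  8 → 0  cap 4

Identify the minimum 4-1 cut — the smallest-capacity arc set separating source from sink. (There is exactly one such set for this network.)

augment #1: 4→5→1 push 8
augment #2: 4→6→1 push 2
augment #3: 4→2→5→1 push 10
augment #4: 4→2→5→3→7→1 push 6
max flow = 26; residual-reachable set from 4 gives S-side
cut edges (S→T): {(3,7), (4,6), (5,1)} total cap 26

Min-cut arcs: {(3,7), (4,6), (5,1)} (total capacity 26)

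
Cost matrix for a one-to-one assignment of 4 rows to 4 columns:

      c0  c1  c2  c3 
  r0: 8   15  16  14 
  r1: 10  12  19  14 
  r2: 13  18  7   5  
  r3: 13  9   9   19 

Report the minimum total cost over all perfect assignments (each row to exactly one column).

Minimum assignment cost: 34

optimal assignment: row0→col0 (cost 8), row1→col1 (cost 12), row2→col3 (cost 5), row3→col2 (cost 9)
total = 8 + 12 + 5 + 9 = 34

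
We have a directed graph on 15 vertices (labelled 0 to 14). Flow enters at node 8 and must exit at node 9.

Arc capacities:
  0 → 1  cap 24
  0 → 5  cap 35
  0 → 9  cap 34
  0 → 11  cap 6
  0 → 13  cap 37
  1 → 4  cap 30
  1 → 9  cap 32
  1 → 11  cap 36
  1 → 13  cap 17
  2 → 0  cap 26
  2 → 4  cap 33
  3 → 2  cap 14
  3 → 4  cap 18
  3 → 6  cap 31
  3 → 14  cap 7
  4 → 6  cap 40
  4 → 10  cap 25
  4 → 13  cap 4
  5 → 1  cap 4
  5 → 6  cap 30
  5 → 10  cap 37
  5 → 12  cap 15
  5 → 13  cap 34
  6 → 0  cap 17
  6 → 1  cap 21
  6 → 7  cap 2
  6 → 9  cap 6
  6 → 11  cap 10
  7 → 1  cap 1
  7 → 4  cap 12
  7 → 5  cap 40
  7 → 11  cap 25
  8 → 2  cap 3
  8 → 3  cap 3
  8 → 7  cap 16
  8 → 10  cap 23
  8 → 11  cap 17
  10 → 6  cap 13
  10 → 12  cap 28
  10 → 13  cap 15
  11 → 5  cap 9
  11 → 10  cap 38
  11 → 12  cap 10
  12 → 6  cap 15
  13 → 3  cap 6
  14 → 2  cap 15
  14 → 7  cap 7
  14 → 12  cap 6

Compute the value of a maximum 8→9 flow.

augment #1: 8→2→0→9 bottleneck 3, total now 3
augment #2: 8→3→6→9 bottleneck 3, total now 6
augment #3: 8→7→1→9 bottleneck 1, total now 7
augment #4: 8→10→6→9 bottleneck 3, total now 10
augment #5: 8→7→5→1→9 bottleneck 4, total now 14
augment #6: 8→10→6→0→9 bottleneck 10, total now 24
augment #7: 8→7→4→6→0→9 bottleneck 7, total now 31
augment #8: 8→7→4→6→1→9 bottleneck 4, total now 35
augment #9: 8→10→12→6→1→9 bottleneck 10, total now 45
augment #10: 8→11→5→6→1→9 bottleneck 7, total now 52
augment #11: 8→11→5→6→3→2→0→9 bottleneck 2, total now 54
augment #12: 8→11→10→13→3→2→0→9 bottleneck 6, total now 60
augment #13: 8→11→12→6→3→2→0→9 bottleneck 1, total now 61

Maximum flow value: 61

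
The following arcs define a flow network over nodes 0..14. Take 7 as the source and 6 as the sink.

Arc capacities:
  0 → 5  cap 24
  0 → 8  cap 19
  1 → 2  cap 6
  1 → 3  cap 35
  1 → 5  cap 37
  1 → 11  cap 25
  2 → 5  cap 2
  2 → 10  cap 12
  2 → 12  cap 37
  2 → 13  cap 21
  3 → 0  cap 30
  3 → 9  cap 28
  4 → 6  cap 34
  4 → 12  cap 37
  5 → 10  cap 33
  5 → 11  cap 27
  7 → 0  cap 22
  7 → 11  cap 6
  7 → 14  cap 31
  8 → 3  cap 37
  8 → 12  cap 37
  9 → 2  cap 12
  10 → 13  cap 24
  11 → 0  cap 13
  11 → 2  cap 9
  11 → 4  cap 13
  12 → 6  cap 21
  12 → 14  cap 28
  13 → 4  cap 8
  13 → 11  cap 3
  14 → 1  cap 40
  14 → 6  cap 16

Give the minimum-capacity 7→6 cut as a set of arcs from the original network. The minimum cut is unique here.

augment #1: 7→14→6 push 16
augment #2: 7→11→4→6 push 6
augment #3: 7→0→8→12→6 push 19
augment #4: 7→0→5→11→4→6 push 3
augment #5: 7→14→1→2→12→6 push 2
augment #6: 7→14→1→11→4→6 push 4
augment #7: 7→14→1→2→13→4→6 push 4
augment #8: 7→14→1→5→10→13→4→6 push 4
max flow = 58; residual-reachable set from 7 gives S-side
cut edges (S→T): {(11,4), (12,6), (13,4), (14,6)} total cap 58

Min-cut arcs: {(11,4), (12,6), (13,4), (14,6)} (total capacity 58)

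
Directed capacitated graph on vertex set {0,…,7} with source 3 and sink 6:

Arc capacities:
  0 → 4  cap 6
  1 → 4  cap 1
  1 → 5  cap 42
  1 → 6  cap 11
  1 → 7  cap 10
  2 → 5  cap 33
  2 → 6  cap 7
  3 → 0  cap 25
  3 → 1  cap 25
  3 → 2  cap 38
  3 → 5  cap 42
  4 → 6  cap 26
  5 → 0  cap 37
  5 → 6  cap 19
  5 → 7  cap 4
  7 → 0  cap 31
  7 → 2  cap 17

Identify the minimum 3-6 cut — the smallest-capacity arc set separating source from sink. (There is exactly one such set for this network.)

augment #1: 3→1→6 push 11
augment #2: 3→2→6 push 7
augment #3: 3→5→6 push 19
augment #4: 3→0→4→6 push 6
augment #5: 3→1→4→6 push 1
max flow = 44; residual-reachable set from 3 gives S-side
cut edges (S→T): {(0,4), (1,4), (1,6), (2,6), (5,6)} total cap 44

Min-cut arcs: {(0,4), (1,4), (1,6), (2,6), (5,6)} (total capacity 44)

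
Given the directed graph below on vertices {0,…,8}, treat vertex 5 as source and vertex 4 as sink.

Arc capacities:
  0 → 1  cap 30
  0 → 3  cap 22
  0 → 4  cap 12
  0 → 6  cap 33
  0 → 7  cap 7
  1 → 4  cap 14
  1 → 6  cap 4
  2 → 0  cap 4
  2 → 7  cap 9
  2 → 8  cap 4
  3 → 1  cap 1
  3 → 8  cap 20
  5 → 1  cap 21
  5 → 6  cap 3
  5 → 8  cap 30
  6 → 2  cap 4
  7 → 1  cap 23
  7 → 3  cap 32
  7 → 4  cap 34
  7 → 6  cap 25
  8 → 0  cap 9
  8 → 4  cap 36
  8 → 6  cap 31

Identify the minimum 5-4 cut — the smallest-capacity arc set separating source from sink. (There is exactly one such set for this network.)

Min-cut arcs: {(1,4), (5,8), (6,2)} (total capacity 48)

augment #1: 5→1→4 push 14
augment #2: 5→8→4 push 30
augment #3: 5→6→2→0→4 push 3
augment #4: 5→1→6→2→0→4 push 1
max flow = 48; residual-reachable set from 5 gives S-side
cut edges (S→T): {(1,4), (5,8), (6,2)} total cap 48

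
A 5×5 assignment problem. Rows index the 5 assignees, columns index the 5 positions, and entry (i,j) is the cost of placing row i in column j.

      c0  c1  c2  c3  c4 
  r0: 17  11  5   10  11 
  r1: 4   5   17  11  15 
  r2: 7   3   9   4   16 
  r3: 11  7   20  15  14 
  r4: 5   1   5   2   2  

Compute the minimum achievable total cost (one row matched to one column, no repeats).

optimal assignment: row0→col2 (cost 5), row1→col0 (cost 4), row2→col3 (cost 4), row3→col1 (cost 7), row4→col4 (cost 2)
total = 5 + 4 + 4 + 7 + 2 = 22

Minimum assignment cost: 22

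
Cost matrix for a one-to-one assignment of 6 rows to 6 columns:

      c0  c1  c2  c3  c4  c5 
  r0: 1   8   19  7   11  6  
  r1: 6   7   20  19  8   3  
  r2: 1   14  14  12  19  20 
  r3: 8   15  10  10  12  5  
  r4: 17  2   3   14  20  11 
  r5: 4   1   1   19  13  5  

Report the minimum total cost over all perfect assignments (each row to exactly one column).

Minimum assignment cost: 24

optimal assignment: row0→col3 (cost 7), row1→col4 (cost 8), row2→col0 (cost 1), row3→col5 (cost 5), row4→col1 (cost 2), row5→col2 (cost 1)
total = 7 + 8 + 1 + 5 + 2 + 1 = 24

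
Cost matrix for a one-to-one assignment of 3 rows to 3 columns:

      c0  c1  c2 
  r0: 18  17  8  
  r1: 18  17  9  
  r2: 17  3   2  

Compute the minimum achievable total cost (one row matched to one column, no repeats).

Minimum assignment cost: 29

optimal assignment: row0→col2 (cost 8), row1→col0 (cost 18), row2→col1 (cost 3)
total = 8 + 18 + 3 = 29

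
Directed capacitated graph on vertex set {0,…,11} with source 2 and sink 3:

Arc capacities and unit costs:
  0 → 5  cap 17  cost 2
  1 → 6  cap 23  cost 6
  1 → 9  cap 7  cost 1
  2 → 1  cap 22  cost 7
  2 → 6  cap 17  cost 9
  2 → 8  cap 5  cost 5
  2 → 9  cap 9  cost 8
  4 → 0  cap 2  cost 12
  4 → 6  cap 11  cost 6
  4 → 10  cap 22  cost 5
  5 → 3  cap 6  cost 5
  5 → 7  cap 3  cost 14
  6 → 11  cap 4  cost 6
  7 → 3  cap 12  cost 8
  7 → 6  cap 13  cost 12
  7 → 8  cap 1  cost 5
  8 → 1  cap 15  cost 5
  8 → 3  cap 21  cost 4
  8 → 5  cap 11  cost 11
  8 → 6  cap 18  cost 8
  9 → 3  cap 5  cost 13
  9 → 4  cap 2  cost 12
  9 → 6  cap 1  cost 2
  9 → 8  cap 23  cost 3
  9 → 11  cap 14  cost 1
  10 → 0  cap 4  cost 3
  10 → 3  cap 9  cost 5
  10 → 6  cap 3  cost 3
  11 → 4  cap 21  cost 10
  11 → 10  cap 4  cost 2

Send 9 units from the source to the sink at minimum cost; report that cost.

shortest-cost path #1: 2→8→3 push 5 @ unit cost 9 (adds 45)
shortest-cost path #2: 2→9→8→3 push 4 @ unit cost 15 (adds 60)
total cost = 105

Minimum cost for 9 units: 105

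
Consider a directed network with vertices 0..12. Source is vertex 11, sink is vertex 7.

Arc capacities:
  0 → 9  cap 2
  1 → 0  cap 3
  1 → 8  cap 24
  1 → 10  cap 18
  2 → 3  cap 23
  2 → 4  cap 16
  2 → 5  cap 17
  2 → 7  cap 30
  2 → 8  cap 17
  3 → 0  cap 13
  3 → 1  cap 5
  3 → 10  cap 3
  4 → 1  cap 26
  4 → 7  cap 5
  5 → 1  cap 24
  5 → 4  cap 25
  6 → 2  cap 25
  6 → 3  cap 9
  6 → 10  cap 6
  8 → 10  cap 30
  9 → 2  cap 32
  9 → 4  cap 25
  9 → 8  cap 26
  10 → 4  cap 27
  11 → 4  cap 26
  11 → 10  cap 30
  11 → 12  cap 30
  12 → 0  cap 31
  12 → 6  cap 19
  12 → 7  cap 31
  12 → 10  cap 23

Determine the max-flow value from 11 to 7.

Maximum flow value: 37

augment #1: 11→4→7 bottleneck 5, total now 5
augment #2: 11→12→7 bottleneck 30, total now 35
augment #3: 11→4→1→0→9→2→7 bottleneck 2, total now 37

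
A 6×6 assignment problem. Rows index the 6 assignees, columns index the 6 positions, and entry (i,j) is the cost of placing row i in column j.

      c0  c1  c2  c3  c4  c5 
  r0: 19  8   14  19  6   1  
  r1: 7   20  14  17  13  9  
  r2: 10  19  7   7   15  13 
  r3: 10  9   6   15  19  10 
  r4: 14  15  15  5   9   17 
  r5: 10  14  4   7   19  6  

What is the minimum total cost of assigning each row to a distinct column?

optimal assignment: row0→col5 (cost 1), row1→col0 (cost 7), row2→col3 (cost 7), row3→col1 (cost 9), row4→col4 (cost 9), row5→col2 (cost 4)
total = 1 + 7 + 7 + 9 + 9 + 4 = 37

Minimum assignment cost: 37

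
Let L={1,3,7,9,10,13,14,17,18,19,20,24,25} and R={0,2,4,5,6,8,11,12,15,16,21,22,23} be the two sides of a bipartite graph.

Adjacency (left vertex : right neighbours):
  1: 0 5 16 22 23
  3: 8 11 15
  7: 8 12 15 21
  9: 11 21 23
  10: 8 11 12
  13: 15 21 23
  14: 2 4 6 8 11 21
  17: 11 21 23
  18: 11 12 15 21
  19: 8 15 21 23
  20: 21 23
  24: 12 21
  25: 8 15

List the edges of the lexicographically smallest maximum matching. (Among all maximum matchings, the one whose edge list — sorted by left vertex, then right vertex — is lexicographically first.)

|M| = 8 (so the lex-smallest maximum matching has 8 edges)
process left vertices in ascending order; for each, take the smallest-labelled available neighbour that still permits 8 edges overall, or leave it unmatched if none does
lex-smallest matching: {1-0, 3-8, 7-12, 9-11, 13-15, 14-2, 17-21, 19-23}

Lex-smallest maximum matching: {(1,0), (3,8), (7,12), (9,11), (13,15), (14,2), (17,21), (19,23)}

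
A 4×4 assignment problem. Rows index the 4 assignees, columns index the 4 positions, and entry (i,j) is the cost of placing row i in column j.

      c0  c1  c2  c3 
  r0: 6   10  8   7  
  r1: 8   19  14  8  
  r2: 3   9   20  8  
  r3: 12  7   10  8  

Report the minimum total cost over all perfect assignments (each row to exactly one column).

optimal assignment: row0→col2 (cost 8), row1→col3 (cost 8), row2→col0 (cost 3), row3→col1 (cost 7)
total = 8 + 8 + 3 + 7 = 26

Minimum assignment cost: 26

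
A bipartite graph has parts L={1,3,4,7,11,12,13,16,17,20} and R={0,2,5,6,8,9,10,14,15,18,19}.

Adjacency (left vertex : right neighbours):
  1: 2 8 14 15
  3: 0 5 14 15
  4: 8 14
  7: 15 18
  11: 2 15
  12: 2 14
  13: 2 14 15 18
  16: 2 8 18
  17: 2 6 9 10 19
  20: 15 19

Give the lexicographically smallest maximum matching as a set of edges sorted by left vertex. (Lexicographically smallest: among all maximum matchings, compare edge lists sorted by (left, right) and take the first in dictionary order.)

|M| = 8 (so the lex-smallest maximum matching has 8 edges)
process left vertices in ascending order; for each, take the smallest-labelled available neighbour that still permits 8 edges overall, or leave it unmatched if none does
lex-smallest matching: {1-2, 3-0, 4-8, 7-15, 12-14, 13-18, 17-6, 20-19}

Lex-smallest maximum matching: {(1,2), (3,0), (4,8), (7,15), (12,14), (13,18), (17,6), (20,19)}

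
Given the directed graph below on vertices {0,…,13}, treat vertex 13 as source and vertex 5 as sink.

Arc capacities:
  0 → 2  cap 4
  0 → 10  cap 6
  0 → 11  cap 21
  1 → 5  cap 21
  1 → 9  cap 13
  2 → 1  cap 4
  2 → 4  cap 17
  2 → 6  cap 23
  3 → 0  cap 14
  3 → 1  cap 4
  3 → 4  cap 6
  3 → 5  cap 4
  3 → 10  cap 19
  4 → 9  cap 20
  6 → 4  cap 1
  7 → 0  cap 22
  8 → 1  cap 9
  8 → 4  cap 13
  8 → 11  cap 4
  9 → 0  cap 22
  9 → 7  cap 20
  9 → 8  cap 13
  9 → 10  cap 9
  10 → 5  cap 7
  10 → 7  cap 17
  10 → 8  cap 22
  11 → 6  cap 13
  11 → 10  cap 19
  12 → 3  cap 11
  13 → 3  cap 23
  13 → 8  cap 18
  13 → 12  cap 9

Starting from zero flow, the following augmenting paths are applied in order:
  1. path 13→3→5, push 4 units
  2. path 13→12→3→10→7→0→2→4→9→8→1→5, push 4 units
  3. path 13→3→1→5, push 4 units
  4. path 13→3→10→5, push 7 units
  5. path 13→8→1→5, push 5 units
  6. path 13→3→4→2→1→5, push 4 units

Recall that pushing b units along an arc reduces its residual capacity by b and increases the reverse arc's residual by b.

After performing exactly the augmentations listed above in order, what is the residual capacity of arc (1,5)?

Residual capacity of (1,5): 4

after path 1 (13→3→5, push 4): res(1,5)=21
after path 2 (13→12→3→10→7→0→2→4→9→8→1→5, push 4): res(1,5)=17
after path 3 (13→3→1→5, push 4): res(1,5)=13
after path 4 (13→3→10→5, push 7): res(1,5)=13
after path 5 (13→8→1→5, push 5): res(1,5)=8
after path 6 (13→3→4→2→1→5, push 4): res(1,5)=4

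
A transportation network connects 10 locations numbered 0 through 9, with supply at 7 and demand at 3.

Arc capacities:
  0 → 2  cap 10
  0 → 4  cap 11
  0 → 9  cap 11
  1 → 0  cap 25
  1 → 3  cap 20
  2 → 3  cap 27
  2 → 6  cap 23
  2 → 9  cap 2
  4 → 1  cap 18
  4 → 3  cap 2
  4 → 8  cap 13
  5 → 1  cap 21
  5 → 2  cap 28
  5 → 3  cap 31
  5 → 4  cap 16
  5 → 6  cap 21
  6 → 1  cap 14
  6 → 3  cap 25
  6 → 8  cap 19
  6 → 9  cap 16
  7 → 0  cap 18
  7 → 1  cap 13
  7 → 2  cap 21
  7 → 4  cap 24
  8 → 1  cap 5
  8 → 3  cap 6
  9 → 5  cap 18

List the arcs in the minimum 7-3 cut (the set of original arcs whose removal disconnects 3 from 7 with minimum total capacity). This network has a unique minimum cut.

augment #1: 7→1→3 push 13
augment #2: 7→2→3 push 21
augment #3: 7→4→3 push 2
augment #4: 7→0→2→3 push 6
augment #5: 7→4→1→3 push 7
augment #6: 7→4→8→3 push 6
augment #7: 7→0→2→6→3 push 4
augment #8: 7→0→9→5→3 push 8
augment #9: 7→4→1→0→9→5→3 push 3
max flow = 70; residual-reachable set from 7 gives S-side
cut edges (S→T): {(0,2), (0,9), (1,3), (4,3), (7,2), (8,3)} total cap 70

Min-cut arcs: {(0,2), (0,9), (1,3), (4,3), (7,2), (8,3)} (total capacity 70)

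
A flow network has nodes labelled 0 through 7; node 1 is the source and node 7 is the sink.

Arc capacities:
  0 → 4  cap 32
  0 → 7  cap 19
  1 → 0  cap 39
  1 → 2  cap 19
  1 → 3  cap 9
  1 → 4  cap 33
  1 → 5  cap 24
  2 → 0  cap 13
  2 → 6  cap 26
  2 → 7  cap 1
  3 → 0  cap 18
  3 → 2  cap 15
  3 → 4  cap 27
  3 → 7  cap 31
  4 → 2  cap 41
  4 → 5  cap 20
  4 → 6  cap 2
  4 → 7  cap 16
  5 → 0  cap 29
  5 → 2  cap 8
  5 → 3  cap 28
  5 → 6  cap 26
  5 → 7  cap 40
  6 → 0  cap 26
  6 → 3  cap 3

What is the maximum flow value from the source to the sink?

Maximum flow value: 92

augment #1: 1→0→7 bottleneck 19, total now 19
augment #2: 1→2→7 bottleneck 1, total now 20
augment #3: 1→3→7 bottleneck 9, total now 29
augment #4: 1→4→7 bottleneck 16, total now 45
augment #5: 1→5→7 bottleneck 24, total now 69
augment #6: 1→4→5→7 bottleneck 16, total now 85
augment #7: 1→2→6→3→7 bottleneck 3, total now 88
augment #8: 1→4→5→3→7 bottleneck 1, total now 89
augment #9: 1→0→4→5→3→7 bottleneck 3, total now 92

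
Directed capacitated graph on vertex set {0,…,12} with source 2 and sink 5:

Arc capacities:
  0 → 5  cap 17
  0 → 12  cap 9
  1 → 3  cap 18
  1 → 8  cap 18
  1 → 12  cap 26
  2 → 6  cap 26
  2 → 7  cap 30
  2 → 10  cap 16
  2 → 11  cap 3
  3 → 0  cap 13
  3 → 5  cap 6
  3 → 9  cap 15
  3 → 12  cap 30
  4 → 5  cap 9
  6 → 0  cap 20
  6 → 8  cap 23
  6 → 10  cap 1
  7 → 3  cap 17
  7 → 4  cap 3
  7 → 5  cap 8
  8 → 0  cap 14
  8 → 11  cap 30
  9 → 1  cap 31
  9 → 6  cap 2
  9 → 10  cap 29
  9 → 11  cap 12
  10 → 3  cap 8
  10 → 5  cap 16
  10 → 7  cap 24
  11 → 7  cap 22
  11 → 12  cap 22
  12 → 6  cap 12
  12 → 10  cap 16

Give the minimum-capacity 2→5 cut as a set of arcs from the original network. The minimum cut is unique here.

Min-cut arcs: {(0,5), (3,5), (7,4), (7,5), (10,5)} (total capacity 50)

augment #1: 2→7→5 push 8
augment #2: 2→10→5 push 16
augment #3: 2→6→0→5 push 17
augment #4: 2→7→3→5 push 6
augment #5: 2→7→4→5 push 3
max flow = 50; residual-reachable set from 2 gives S-side
cut edges (S→T): {(0,5), (3,5), (7,4), (7,5), (10,5)} total cap 50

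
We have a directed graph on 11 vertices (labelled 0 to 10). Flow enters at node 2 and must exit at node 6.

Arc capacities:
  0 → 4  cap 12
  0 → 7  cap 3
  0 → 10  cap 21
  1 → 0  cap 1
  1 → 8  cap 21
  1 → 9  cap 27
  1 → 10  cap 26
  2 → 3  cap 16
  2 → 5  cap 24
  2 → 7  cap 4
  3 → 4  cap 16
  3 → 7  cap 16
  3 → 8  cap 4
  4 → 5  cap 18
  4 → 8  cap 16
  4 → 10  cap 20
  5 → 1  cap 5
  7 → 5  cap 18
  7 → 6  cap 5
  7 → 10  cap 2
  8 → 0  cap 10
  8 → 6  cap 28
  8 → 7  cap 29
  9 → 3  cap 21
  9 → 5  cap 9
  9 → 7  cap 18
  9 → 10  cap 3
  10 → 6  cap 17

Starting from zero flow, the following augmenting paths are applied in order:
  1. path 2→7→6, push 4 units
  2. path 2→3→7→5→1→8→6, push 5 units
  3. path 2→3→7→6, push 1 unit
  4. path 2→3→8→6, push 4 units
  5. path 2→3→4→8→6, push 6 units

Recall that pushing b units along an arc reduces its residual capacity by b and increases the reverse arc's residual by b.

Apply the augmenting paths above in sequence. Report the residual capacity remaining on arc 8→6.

after path 1 (2→7→6, push 4): res(8,6)=28
after path 2 (2→3→7→5→1→8→6, push 5): res(8,6)=23
after path 3 (2→3→7→6, push 1): res(8,6)=23
after path 4 (2→3→8→6, push 4): res(8,6)=19
after path 5 (2→3→4→8→6, push 6): res(8,6)=13

Residual capacity of (8,6): 13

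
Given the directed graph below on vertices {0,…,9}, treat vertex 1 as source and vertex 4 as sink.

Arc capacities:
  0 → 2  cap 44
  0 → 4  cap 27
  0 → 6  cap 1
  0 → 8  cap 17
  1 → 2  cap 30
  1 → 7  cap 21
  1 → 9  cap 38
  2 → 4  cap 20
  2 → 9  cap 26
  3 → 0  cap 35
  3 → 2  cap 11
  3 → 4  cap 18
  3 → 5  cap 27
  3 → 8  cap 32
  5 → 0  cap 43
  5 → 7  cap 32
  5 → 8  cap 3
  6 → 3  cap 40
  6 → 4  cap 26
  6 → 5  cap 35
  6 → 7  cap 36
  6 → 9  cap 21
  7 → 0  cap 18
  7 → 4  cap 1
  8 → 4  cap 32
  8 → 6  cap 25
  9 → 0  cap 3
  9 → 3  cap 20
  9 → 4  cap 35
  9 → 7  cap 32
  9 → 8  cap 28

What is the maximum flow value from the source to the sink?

augment #1: 1→2→4 bottleneck 20, total now 20
augment #2: 1→7→4 bottleneck 1, total now 21
augment #3: 1→9→4 bottleneck 35, total now 56
augment #4: 1→7→0→4 bottleneck 18, total now 74
augment #5: 1→9→0→4 bottleneck 3, total now 77
augment #6: 1→2→9→3→4 bottleneck 10, total now 87

Maximum flow value: 87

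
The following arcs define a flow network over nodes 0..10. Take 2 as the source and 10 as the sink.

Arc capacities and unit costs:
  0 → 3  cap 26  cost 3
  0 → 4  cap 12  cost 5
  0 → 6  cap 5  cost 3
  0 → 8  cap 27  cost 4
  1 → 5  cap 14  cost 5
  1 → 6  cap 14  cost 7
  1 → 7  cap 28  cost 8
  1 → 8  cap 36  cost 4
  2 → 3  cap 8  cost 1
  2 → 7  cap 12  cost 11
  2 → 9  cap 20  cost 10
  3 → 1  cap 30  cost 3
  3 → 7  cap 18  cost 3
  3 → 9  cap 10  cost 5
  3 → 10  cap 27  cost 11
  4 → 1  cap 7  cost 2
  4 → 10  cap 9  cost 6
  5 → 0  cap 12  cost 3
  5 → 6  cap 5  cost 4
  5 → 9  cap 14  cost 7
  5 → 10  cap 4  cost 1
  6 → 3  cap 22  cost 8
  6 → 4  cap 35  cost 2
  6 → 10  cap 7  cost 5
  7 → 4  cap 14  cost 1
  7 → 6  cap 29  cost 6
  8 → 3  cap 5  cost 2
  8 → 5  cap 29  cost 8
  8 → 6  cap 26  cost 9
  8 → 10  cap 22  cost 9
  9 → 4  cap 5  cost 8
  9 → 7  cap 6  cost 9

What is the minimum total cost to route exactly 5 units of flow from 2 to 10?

shortest-cost path #1: 2→3→1→5→10 push 4 @ unit cost 10 (adds 40)
shortest-cost path #2: 2→3→7→4→10 push 1 @ unit cost 11 (adds 11)
total cost = 51

Minimum cost for 5 units: 51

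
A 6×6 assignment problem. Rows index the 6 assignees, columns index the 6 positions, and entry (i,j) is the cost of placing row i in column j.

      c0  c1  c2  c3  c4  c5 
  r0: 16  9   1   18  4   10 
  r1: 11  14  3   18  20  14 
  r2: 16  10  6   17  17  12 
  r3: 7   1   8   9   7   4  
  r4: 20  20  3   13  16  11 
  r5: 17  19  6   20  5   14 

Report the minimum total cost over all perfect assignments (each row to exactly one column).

optimal assignment: row0→col2 (cost 1), row1→col0 (cost 11), row2→col5 (cost 12), row3→col1 (cost 1), row4→col3 (cost 13), row5→col4 (cost 5)
total = 1 + 11 + 12 + 1 + 13 + 5 = 43

Minimum assignment cost: 43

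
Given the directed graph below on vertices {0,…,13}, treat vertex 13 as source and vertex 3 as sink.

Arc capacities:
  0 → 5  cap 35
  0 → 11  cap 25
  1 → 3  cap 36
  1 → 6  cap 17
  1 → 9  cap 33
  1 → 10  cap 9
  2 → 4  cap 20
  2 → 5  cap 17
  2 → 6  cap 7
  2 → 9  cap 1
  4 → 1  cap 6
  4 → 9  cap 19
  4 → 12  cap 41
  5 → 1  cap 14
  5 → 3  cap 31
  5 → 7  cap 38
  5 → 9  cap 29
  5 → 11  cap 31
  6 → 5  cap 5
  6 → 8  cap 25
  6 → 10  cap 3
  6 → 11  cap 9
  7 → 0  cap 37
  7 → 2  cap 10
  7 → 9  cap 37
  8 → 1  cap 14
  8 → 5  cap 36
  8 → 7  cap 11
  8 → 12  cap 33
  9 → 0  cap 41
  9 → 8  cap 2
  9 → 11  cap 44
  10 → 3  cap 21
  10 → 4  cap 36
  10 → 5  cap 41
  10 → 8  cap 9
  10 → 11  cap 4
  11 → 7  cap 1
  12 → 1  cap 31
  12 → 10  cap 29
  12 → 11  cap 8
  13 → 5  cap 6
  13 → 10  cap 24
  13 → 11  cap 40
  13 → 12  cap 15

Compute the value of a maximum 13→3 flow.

augment #1: 13→5→3 bottleneck 6, total now 6
augment #2: 13→10→3 bottleneck 21, total now 27
augment #3: 13→10→5→3 bottleneck 3, total now 30
augment #4: 13→12→1→3 bottleneck 15, total now 45
augment #5: 13→11→7→0→5→3 bottleneck 1, total now 46

Maximum flow value: 46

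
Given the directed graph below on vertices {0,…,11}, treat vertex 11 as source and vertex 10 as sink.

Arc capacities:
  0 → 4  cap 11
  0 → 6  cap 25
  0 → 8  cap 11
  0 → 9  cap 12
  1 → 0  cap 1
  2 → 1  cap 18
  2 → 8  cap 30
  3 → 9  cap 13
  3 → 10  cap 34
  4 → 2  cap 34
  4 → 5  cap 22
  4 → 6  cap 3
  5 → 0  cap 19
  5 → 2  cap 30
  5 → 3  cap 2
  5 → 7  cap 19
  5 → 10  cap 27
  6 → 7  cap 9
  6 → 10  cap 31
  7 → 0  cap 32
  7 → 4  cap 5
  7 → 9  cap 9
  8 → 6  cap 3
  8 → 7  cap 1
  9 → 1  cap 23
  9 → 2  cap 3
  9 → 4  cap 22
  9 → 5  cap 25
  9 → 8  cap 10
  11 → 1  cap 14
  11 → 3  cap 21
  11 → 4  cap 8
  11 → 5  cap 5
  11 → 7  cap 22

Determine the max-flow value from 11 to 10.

augment #1: 11→3→10 bottleneck 21, total now 21
augment #2: 11→5→10 bottleneck 5, total now 26
augment #3: 11→4→5→10 bottleneck 8, total now 34
augment #4: 11→1→0→6→10 bottleneck 1, total now 35
augment #5: 11→7→0→6→10 bottleneck 22, total now 57

Maximum flow value: 57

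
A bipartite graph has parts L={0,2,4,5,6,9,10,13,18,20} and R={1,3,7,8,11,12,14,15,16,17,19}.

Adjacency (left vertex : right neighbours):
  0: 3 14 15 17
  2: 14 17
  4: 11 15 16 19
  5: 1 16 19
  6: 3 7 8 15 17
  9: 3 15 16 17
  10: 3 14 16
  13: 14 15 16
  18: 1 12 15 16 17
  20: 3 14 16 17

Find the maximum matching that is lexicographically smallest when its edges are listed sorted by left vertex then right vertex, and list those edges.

Lex-smallest maximum matching: {(0,3), (2,14), (4,11), (5,1), (6,7), (9,15), (10,16), (18,12), (20,17)}

|M| = 9 (so the lex-smallest maximum matching has 9 edges)
process left vertices in ascending order; for each, take the smallest-labelled available neighbour that still permits 9 edges overall, or leave it unmatched if none does
lex-smallest matching: {0-3, 2-14, 4-11, 5-1, 6-7, 9-15, 10-16, 18-12, 20-17}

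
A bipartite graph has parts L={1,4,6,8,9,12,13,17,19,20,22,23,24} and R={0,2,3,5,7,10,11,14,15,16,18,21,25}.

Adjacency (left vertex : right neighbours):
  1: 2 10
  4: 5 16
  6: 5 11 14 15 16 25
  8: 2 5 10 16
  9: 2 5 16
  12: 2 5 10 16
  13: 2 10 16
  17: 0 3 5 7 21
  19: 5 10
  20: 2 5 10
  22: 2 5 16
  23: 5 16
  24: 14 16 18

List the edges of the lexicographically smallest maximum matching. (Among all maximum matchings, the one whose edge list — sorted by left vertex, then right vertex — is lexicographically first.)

Lex-smallest maximum matching: {(1,2), (4,5), (6,11), (8,10), (9,16), (17,0), (24,14)}

|M| = 7 (so the lex-smallest maximum matching has 7 edges)
process left vertices in ascending order; for each, take the smallest-labelled available neighbour that still permits 7 edges overall, or leave it unmatched if none does
lex-smallest matching: {1-2, 4-5, 6-11, 8-10, 9-16, 17-0, 24-14}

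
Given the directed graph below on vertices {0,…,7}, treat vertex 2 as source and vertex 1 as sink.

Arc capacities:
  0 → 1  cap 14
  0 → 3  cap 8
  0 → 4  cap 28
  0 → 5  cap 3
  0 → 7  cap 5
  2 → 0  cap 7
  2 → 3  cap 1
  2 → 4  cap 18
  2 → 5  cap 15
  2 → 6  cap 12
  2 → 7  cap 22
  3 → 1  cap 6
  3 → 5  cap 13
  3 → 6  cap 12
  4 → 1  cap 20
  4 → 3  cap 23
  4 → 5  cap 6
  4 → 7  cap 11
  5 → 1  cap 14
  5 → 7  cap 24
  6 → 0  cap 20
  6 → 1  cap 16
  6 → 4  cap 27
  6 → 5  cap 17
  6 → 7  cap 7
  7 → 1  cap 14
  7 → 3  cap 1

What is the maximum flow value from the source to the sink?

augment #1: 2→0→1 bottleneck 7, total now 7
augment #2: 2→3→1 bottleneck 1, total now 8
augment #3: 2→4→1 bottleneck 18, total now 26
augment #4: 2→5→1 bottleneck 14, total now 40
augment #5: 2→6→1 bottleneck 12, total now 52
augment #6: 2→7→1 bottleneck 14, total now 66
augment #7: 2→7→3→1 bottleneck 1, total now 67

Maximum flow value: 67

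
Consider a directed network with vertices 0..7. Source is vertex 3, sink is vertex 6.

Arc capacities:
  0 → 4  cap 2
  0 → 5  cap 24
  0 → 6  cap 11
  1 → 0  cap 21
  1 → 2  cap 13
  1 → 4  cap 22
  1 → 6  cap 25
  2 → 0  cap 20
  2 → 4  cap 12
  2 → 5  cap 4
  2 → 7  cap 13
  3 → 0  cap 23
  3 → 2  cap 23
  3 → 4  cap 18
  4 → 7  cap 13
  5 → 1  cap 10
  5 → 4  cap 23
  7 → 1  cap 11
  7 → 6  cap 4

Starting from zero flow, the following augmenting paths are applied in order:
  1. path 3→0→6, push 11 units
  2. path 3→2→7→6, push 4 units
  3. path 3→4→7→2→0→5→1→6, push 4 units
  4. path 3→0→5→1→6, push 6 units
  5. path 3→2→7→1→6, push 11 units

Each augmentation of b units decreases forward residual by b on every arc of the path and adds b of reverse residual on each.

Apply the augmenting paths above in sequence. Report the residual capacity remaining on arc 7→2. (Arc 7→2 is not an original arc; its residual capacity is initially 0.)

after path 1 (3→0→6, push 11): res(7,2)=0
after path 2 (3→2→7→6, push 4): res(7,2)=4
after path 3 (3→4→7→2→0→5→1→6, push 4): res(7,2)=0
after path 4 (3→0→5→1→6, push 6): res(7,2)=0
after path 5 (3→2→7→1→6, push 11): res(7,2)=11

Residual capacity of (7,2): 11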